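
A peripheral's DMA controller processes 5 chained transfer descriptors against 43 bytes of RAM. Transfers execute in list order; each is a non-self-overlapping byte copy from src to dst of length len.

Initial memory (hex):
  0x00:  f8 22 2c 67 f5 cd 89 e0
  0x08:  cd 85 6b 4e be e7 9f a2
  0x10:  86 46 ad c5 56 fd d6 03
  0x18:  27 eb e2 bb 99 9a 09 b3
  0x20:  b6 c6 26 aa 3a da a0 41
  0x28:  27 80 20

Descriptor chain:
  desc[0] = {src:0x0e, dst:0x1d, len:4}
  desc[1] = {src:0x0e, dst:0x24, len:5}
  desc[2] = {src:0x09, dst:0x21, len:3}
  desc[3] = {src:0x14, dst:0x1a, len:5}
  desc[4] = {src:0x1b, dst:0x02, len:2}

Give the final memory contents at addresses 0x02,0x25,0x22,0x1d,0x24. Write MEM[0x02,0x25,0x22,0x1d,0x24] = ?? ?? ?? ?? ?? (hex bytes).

MEM[0x02,0x25,0x22,0x1d,0x24] = fd a2 6b 03 9f

[0] 0x0e->0x1d len=4 : 9f a2 86 46
[1] 0x0e->0x24 len=5 : 9f a2 86 46 ad
[2] 0x09->0x21 len=3 : 85 6b 4e
[3] 0x14->0x1a len=5 : 56 fd d6 03 27
[4] 0x1b->0x02 len=2 : fd d6
query mem[0x02]=0xfd, mem[0x25]=0xa2, mem[0x22]=0x6b, mem[0x1d]=0x03, mem[0x24]=0x9f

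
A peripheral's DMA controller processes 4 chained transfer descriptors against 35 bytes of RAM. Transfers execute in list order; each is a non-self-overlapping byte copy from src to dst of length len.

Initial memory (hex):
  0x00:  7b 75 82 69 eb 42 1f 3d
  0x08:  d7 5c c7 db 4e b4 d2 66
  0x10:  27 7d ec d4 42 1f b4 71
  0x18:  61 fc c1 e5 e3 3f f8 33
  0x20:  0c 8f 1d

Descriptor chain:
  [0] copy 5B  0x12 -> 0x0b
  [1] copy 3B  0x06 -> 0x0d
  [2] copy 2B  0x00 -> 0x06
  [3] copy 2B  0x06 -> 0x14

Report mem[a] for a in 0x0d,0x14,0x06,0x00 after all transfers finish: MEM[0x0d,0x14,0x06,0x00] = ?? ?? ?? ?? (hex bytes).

MEM[0x0d,0x14,0x06,0x00] = 1f 7b 7b 7b

D0: mem[0x0b..0x0f] <- [ec d4 42 1f b4]
D1: mem[0x0d..0x0f] <- [1f 3d d7]
D2: mem[0x06..0x07] <- [7b 75]
D3: mem[0x14..0x15] <- [7b 75]
query mem[0x0d]=0x1f, mem[0x14]=0x7b, mem[0x06]=0x7b, mem[0x00]=0x7b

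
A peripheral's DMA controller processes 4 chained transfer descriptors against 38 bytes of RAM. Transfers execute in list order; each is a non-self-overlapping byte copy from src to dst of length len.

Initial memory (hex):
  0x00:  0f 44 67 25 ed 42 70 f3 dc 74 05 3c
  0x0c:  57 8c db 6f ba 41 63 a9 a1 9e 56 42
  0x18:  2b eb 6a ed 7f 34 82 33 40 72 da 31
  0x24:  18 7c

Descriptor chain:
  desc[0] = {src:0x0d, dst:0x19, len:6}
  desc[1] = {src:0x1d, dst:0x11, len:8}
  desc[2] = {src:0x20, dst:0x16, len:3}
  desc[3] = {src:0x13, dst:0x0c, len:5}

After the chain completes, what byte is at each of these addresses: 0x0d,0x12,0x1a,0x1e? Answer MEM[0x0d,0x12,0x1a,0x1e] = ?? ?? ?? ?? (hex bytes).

D0: mem[0x19..0x1e] <- [8c db 6f ba 41 63]
D1: mem[0x11..0x18] <- [41 63 33 40 72 da 31 18]
D2: mem[0x16..0x18] <- [40 72 da]
D3: mem[0x0c..0x10] <- [33 40 72 40 72]
query mem[0x0d]=0x40, mem[0x12]=0x63, mem[0x1a]=0xdb, mem[0x1e]=0x63

MEM[0x0d,0x12,0x1a,0x1e] = 40 63 db 63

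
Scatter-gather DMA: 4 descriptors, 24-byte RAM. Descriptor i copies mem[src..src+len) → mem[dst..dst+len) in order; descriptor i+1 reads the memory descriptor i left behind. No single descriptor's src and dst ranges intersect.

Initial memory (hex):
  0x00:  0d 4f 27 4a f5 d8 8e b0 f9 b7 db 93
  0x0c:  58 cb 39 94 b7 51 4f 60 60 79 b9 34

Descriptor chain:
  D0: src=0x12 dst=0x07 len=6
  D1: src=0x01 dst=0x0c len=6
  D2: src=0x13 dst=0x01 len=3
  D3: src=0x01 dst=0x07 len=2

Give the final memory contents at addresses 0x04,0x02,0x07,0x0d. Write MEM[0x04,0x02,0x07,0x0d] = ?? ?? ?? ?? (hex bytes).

MEM[0x04,0x02,0x07,0x0d] = f5 60 60 27

#0 dst[0x07+6] := {0x4f,0x60,0x60,0x79,0xb9,0x34}
#1 dst[0x0c+6] := {0x4f,0x27,0x4a,0xf5,0xd8,0x8e}
#2 dst[0x01+3] := {0x60,0x60,0x79}
#3 dst[0x07+2] := {0x60,0x60}
query mem[0x04]=0xf5, mem[0x02]=0x60, mem[0x07]=0x60, mem[0x0d]=0x27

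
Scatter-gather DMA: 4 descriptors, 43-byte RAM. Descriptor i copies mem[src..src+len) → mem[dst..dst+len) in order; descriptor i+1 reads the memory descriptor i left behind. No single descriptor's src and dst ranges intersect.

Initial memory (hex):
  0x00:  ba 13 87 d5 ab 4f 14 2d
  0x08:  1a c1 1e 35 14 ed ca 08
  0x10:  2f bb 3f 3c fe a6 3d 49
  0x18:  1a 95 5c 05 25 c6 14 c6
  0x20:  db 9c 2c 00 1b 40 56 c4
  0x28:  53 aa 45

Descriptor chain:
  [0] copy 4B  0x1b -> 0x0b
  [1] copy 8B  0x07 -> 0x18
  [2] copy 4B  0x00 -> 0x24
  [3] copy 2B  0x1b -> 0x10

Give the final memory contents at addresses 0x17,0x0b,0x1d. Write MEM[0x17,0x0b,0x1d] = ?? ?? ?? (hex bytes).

MEM[0x17,0x0b,0x1d] = 49 05 25

  after D0: wrote 4B at 0x0b = 0525c614
  after D1: wrote 8B at 0x18 = 2d1ac11e0525c614
  after D2: wrote 4B at 0x24 = ba1387d5
  after D3: wrote 2B at 0x10 = 1e05
query mem[0x17]=0x49, mem[0x0b]=0x05, mem[0x1d]=0x25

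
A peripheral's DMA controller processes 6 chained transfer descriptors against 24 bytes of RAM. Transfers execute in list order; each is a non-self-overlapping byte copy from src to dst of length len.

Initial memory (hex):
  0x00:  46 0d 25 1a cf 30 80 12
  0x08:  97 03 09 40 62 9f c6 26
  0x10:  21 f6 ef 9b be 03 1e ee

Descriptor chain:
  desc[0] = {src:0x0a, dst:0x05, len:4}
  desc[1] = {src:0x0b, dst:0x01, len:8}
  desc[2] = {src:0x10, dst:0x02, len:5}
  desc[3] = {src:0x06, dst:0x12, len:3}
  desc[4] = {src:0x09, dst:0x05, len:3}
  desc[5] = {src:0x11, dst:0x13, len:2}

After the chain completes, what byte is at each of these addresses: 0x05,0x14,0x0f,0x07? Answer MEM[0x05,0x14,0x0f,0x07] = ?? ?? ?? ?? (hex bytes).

D0: mem[0x05..0x08] <- [09 40 62 9f]
D1: mem[0x01..0x08] <- [40 62 9f c6 26 21 f6 ef]
D2: mem[0x02..0x06] <- [21 f6 ef 9b be]
D3: mem[0x12..0x14] <- [be f6 ef]
D4: mem[0x05..0x07] <- [03 09 40]
D5: mem[0x13..0x14] <- [f6 be]
query mem[0x05]=0x03, mem[0x14]=0xbe, mem[0x0f]=0x26, mem[0x07]=0x40

MEM[0x05,0x14,0x0f,0x07] = 03 be 26 40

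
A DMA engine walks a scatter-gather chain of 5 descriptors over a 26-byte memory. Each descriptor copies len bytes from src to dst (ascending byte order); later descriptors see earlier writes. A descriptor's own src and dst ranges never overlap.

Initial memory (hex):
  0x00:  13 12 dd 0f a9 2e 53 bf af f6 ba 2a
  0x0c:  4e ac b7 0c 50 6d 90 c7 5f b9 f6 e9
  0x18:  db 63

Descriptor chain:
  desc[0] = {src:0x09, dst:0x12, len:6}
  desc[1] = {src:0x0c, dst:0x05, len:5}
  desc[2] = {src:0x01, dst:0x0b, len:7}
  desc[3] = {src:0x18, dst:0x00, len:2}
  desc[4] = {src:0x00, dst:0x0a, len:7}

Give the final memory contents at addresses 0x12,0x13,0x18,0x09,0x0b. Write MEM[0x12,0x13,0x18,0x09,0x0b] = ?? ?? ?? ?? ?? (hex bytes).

MEM[0x12,0x13,0x18,0x09,0x0b] = f6 ba db 50 63

#0 dst[0x12+6] := {0xf6,0xba,0x2a,0x4e,0xac,0xb7}
#1 dst[0x05+5] := {0x4e,0xac,0xb7,0x0c,0x50}
#2 dst[0x0b+7] := {0x12,0xdd,0x0f,0xa9,0x4e,0xac,0xb7}
#3 dst[0x00+2] := {0xdb,0x63}
#4 dst[0x0a+7] := {0xdb,0x63,0xdd,0x0f,0xa9,0x4e,0xac}
query mem[0x12]=0xf6, mem[0x13]=0xba, mem[0x18]=0xdb, mem[0x09]=0x50, mem[0x0b]=0x63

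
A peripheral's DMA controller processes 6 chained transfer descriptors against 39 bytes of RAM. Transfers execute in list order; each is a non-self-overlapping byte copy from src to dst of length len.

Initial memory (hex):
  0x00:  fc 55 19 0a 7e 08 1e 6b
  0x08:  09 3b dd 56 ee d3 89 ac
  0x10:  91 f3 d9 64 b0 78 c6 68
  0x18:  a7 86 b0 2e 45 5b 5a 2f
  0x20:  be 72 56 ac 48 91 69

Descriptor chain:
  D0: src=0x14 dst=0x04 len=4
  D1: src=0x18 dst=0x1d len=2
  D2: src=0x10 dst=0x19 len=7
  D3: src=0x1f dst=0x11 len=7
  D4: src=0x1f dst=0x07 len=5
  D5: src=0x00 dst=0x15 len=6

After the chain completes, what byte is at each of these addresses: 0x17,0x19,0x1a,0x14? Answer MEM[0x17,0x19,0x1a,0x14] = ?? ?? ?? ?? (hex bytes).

[0] 0x14->0x04 len=4 : b0 78 c6 68
[1] 0x18->0x1d len=2 : a7 86
[2] 0x10->0x19 len=7 : 91 f3 d9 64 b0 78 c6
[3] 0x1f->0x11 len=7 : c6 be 72 56 ac 48 91
[4] 0x1f->0x07 len=5 : c6 be 72 56 ac
[5] 0x00->0x15 len=6 : fc 55 19 0a b0 78
query mem[0x17]=0x19, mem[0x19]=0xb0, mem[0x1a]=0x78, mem[0x14]=0x56

MEM[0x17,0x19,0x1a,0x14] = 19 b0 78 56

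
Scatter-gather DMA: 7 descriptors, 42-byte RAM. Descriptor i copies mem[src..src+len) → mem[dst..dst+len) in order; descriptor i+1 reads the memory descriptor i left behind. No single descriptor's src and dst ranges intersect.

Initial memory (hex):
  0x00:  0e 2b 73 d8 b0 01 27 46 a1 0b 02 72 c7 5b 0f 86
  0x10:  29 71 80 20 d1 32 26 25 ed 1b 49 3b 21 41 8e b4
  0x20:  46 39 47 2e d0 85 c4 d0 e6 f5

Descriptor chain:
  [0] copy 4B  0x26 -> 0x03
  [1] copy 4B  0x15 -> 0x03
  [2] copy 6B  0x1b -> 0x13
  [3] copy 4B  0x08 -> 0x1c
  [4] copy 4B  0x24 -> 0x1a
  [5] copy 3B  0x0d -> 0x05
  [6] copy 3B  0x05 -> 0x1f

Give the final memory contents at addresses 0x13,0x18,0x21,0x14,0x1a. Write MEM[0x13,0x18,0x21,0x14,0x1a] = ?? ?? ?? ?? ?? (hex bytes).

D0: mem[0x03..0x06] <- [c4 d0 e6 f5]
D1: mem[0x03..0x06] <- [32 26 25 ed]
D2: mem[0x13..0x18] <- [3b 21 41 8e b4 46]
D3: mem[0x1c..0x1f] <- [a1 0b 02 72]
D4: mem[0x1a..0x1d] <- [d0 85 c4 d0]
D5: mem[0x05..0x07] <- [5b 0f 86]
D6: mem[0x1f..0x21] <- [5b 0f 86]
query mem[0x13]=0x3b, mem[0x18]=0x46, mem[0x21]=0x86, mem[0x14]=0x21, mem[0x1a]=0xd0

MEM[0x13,0x18,0x21,0x14,0x1a] = 3b 46 86 21 d0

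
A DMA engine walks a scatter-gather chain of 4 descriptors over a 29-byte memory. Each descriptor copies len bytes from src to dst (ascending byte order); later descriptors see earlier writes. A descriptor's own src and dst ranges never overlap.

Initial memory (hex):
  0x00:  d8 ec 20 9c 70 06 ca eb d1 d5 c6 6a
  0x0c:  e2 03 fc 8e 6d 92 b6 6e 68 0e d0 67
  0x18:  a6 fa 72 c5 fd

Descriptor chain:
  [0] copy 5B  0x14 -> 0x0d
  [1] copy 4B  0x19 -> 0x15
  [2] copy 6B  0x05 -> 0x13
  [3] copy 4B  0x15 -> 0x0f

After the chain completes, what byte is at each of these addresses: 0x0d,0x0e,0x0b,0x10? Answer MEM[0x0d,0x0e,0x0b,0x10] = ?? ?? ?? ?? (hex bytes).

MEM[0x0d,0x0e,0x0b,0x10] = 68 0e 6a d1

[0] 0x14->0x0d len=5 : 68 0e d0 67 a6
[1] 0x19->0x15 len=4 : fa 72 c5 fd
[2] 0x05->0x13 len=6 : 06 ca eb d1 d5 c6
[3] 0x15->0x0f len=4 : eb d1 d5 c6
query mem[0x0d]=0x68, mem[0x0e]=0x0e, mem[0x0b]=0x6a, mem[0x10]=0xd1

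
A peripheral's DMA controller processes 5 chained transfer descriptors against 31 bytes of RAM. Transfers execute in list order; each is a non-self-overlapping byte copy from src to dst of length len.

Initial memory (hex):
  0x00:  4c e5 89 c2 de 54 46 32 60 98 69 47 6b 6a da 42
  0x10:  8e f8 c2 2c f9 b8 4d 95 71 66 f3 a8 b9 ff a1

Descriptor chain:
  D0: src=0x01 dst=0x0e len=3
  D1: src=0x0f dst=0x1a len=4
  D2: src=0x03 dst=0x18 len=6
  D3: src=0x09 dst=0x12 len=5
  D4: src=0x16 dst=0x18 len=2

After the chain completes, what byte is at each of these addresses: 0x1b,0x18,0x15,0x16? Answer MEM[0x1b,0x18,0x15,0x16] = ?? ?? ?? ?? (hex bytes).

#0 dst[0x0e+3] := {0xe5,0x89,0xc2}
#1 dst[0x1a+4] := {0x89,0xc2,0xf8,0xc2}
#2 dst[0x18+6] := {0xc2,0xde,0x54,0x46,0x32,0x60}
#3 dst[0x12+5] := {0x98,0x69,0x47,0x6b,0x6a}
#4 dst[0x18+2] := {0x6a,0x95}
query mem[0x1b]=0x46, mem[0x18]=0x6a, mem[0x15]=0x6b, mem[0x16]=0x6a

MEM[0x1b,0x18,0x15,0x16] = 46 6a 6b 6a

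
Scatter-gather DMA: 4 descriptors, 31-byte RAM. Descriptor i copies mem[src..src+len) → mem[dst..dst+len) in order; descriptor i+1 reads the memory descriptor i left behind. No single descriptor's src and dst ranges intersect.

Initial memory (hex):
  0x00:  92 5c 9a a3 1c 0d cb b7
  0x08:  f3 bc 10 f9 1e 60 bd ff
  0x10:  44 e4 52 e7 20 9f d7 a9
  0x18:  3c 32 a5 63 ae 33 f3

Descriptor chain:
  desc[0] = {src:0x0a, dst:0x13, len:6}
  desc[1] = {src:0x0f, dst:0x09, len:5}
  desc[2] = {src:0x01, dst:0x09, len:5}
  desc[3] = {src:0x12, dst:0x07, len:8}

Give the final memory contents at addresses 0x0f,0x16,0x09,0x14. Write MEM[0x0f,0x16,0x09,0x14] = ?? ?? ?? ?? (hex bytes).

MEM[0x0f,0x16,0x09,0x14] = ff 60 f9 f9

  after D0: wrote 6B at 0x13 = 10f91e60bdff
  after D1: wrote 5B at 0x09 = ff44e45210
  after D2: wrote 5B at 0x09 = 5c9aa31c0d
  after D3: wrote 8B at 0x07 = 5210f91e60bdff32
query mem[0x0f]=0xff, mem[0x16]=0x60, mem[0x09]=0xf9, mem[0x14]=0xf9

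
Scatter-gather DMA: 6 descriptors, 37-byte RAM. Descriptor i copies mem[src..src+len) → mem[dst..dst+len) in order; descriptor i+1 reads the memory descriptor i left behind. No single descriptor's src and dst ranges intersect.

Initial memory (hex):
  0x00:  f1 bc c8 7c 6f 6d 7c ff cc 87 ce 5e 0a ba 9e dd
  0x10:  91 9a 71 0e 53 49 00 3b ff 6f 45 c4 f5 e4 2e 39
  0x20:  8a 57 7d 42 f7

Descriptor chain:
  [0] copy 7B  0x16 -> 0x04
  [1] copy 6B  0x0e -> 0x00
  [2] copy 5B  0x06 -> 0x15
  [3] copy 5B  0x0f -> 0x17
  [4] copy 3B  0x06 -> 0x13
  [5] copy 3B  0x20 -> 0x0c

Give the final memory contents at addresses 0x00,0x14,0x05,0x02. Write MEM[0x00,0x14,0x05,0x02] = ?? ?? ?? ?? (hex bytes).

MEM[0x00,0x14,0x05,0x02] = 9e 6f 0e 91

[0] 0x16->0x04 len=7 : 00 3b ff 6f 45 c4 f5
[1] 0x0e->0x00 len=6 : 9e dd 91 9a 71 0e
[2] 0x06->0x15 len=5 : ff 6f 45 c4 f5
[3] 0x0f->0x17 len=5 : dd 91 9a 71 0e
[4] 0x06->0x13 len=3 : ff 6f 45
[5] 0x20->0x0c len=3 : 8a 57 7d
query mem[0x00]=0x9e, mem[0x14]=0x6f, mem[0x05]=0x0e, mem[0x02]=0x91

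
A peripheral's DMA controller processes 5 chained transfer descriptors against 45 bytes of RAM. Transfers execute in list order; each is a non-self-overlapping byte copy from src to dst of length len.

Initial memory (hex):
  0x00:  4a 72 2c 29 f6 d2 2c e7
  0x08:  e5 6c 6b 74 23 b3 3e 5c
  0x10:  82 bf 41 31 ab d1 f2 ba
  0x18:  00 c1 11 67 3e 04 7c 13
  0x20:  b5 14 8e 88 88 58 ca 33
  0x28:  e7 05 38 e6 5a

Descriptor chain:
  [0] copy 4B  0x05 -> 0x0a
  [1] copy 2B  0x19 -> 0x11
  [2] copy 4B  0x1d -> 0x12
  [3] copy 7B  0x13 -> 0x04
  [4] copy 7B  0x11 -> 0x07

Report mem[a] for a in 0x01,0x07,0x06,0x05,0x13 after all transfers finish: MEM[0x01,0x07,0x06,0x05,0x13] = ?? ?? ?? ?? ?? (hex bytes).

MEM[0x01,0x07,0x06,0x05,0x13] = 72 c1 b5 13 7c

D0: mem[0x0a..0x0d] <- [d2 2c e7 e5]
D1: mem[0x11..0x12] <- [c1 11]
D2: mem[0x12..0x15] <- [04 7c 13 b5]
D3: mem[0x04..0x0a] <- [7c 13 b5 f2 ba 00 c1]
D4: mem[0x07..0x0d] <- [c1 04 7c 13 b5 f2 ba]
query mem[0x01]=0x72, mem[0x07]=0xc1, mem[0x06]=0xb5, mem[0x05]=0x13, mem[0x13]=0x7c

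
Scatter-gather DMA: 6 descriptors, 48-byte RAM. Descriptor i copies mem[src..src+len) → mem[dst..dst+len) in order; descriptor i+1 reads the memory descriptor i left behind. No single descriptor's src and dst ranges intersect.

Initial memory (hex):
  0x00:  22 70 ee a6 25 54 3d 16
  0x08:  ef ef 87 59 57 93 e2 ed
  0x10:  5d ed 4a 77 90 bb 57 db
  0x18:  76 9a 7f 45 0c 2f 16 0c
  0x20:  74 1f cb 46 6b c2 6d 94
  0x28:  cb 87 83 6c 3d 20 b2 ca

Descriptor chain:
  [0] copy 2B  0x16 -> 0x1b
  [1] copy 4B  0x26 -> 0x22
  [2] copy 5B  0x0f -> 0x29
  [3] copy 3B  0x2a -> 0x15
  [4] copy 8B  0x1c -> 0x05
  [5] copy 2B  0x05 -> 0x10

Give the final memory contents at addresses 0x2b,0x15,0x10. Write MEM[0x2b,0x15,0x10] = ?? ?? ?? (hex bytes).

MEM[0x2b,0x15,0x10] = ed 5d db

  after D0: wrote 2B at 0x1b = 57db
  after D1: wrote 4B at 0x22 = 6d94cb87
  after D2: wrote 5B at 0x29 = ed5ded4a77
  after D3: wrote 3B at 0x15 = 5ded4a
  after D4: wrote 8B at 0x05 = db2f160c741f6d94
  after D5: wrote 2B at 0x10 = db2f
query mem[0x2b]=0xed, mem[0x15]=0x5d, mem[0x10]=0xdb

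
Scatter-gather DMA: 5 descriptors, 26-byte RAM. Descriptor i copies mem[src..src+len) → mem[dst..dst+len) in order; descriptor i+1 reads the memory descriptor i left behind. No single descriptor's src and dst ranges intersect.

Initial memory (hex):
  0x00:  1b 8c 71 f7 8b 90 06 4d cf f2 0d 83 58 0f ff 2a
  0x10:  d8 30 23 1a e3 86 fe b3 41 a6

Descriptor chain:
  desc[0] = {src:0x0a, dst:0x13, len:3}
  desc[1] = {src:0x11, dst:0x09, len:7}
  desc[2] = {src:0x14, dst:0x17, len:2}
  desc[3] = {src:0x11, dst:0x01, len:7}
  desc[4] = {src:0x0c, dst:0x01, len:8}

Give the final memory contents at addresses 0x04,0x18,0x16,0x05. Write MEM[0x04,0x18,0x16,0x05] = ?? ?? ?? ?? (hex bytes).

#0 dst[0x13+3] := {0x0d,0x83,0x58}
#1 dst[0x09+7] := {0x30,0x23,0x0d,0x83,0x58,0xfe,0xb3}
#2 dst[0x17+2] := {0x83,0x58}
#3 dst[0x01+7] := {0x30,0x23,0x0d,0x83,0x58,0xfe,0x83}
#4 dst[0x01+8] := {0x83,0x58,0xfe,0xb3,0xd8,0x30,0x23,0x0d}
query mem[0x04]=0xb3, mem[0x18]=0x58, mem[0x16]=0xfe, mem[0x05]=0xd8

MEM[0x04,0x18,0x16,0x05] = b3 58 fe d8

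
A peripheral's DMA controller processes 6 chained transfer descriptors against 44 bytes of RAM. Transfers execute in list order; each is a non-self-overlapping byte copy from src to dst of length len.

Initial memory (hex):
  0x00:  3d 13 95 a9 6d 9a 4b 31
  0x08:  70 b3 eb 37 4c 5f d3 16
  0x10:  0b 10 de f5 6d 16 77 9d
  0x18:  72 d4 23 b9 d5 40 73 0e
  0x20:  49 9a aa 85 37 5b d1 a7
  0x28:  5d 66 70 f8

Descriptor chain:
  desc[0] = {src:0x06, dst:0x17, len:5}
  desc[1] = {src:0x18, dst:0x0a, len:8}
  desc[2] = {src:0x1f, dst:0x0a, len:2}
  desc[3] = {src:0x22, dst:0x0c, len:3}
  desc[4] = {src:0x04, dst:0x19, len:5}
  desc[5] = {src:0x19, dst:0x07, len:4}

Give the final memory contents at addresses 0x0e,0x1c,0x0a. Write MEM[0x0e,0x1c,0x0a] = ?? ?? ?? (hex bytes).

MEM[0x0e,0x1c,0x0a] = 37 31 31

#0 dst[0x17+5] := {0x4b,0x31,0x70,0xb3,0xeb}
#1 dst[0x0a+8] := {0x31,0x70,0xb3,0xeb,0xd5,0x40,0x73,0x0e}
#2 dst[0x0a+2] := {0x0e,0x49}
#3 dst[0x0c+3] := {0xaa,0x85,0x37}
#4 dst[0x19+5] := {0x6d,0x9a,0x4b,0x31,0x70}
#5 dst[0x07+4] := {0x6d,0x9a,0x4b,0x31}
query mem[0x0e]=0x37, mem[0x1c]=0x31, mem[0x0a]=0x31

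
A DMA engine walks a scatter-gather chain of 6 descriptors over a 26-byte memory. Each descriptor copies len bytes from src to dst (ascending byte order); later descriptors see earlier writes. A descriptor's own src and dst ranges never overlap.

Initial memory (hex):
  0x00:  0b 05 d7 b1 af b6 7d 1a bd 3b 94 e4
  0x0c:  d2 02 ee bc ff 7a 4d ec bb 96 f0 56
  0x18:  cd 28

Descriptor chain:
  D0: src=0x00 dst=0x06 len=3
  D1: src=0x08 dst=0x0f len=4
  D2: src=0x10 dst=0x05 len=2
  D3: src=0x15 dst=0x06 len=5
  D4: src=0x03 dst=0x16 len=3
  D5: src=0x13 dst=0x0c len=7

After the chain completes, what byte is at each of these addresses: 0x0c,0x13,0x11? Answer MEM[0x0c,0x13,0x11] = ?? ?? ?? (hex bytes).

MEM[0x0c,0x13,0x11] = ec ec 3b

[0] 0x00->0x06 len=3 : 0b 05 d7
[1] 0x08->0x0f len=4 : d7 3b 94 e4
[2] 0x10->0x05 len=2 : 3b 94
[3] 0x15->0x06 len=5 : 96 f0 56 cd 28
[4] 0x03->0x16 len=3 : b1 af 3b
[5] 0x13->0x0c len=7 : ec bb 96 b1 af 3b 28
query mem[0x0c]=0xec, mem[0x13]=0xec, mem[0x11]=0x3b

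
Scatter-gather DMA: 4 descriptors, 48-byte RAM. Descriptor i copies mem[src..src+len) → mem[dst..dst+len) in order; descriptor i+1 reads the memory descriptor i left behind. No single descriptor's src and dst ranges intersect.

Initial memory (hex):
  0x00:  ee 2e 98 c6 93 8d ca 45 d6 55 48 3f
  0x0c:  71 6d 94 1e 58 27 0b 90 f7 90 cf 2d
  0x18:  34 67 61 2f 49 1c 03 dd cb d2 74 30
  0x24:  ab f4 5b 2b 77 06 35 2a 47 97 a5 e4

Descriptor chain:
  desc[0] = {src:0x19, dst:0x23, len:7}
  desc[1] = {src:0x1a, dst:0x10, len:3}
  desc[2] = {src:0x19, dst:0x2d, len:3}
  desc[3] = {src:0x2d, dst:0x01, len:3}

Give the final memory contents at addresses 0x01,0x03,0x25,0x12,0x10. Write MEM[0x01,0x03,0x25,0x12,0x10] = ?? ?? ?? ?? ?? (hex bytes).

[0] 0x19->0x23 len=7 : 67 61 2f 49 1c 03 dd
[1] 0x1a->0x10 len=3 : 61 2f 49
[2] 0x19->0x2d len=3 : 67 61 2f
[3] 0x2d->0x01 len=3 : 67 61 2f
query mem[0x01]=0x67, mem[0x03]=0x2f, mem[0x25]=0x2f, mem[0x12]=0x49, mem[0x10]=0x61

MEM[0x01,0x03,0x25,0x12,0x10] = 67 2f 2f 49 61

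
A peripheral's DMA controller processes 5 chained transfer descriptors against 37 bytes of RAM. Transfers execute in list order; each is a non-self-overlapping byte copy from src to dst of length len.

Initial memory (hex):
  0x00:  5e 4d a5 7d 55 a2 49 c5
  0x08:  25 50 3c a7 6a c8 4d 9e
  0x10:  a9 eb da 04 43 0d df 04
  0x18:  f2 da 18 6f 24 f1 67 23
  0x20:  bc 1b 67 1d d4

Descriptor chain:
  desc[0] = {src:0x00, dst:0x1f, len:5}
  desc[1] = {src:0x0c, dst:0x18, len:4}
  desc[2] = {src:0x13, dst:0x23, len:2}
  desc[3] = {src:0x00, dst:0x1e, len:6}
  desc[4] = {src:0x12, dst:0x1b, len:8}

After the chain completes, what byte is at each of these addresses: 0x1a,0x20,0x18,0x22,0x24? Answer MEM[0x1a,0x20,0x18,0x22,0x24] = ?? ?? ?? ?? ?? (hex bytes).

  after D0: wrote 5B at 0x1f = 5e4da57d55
  after D1: wrote 4B at 0x18 = 6ac84d9e
  after D2: wrote 2B at 0x23 = 0443
  after D3: wrote 6B at 0x1e = 5e4da57d55a2
  after D4: wrote 8B at 0x1b = da04430ddf046ac8
query mem[0x1a]=0x4d, mem[0x20]=0x04, mem[0x18]=0x6a, mem[0x22]=0xc8, mem[0x24]=0x43

MEM[0x1a,0x20,0x18,0x22,0x24] = 4d 04 6a c8 43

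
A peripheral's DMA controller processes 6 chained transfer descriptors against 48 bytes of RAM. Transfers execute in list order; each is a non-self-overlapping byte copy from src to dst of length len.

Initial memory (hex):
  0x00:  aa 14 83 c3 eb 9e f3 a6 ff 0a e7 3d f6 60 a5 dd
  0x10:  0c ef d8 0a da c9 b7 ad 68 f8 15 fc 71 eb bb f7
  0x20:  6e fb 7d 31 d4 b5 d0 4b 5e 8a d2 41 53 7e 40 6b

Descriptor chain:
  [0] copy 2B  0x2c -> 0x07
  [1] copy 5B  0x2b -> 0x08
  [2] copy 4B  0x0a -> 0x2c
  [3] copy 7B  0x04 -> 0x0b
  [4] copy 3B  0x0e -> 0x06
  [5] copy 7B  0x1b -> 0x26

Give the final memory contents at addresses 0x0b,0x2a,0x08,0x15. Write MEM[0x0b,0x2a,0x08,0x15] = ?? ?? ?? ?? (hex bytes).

  after D0: wrote 2B at 0x07 = 537e
  after D1: wrote 5B at 0x08 = 41537e406b
  after D2: wrote 4B at 0x2c = 7e406b60
  after D3: wrote 7B at 0x0b = eb9ef35341537e
  after D4: wrote 3B at 0x06 = 534153
  after D5: wrote 7B at 0x26 = fc71ebbbf76efb
query mem[0x0b]=0xeb, mem[0x2a]=0xf7, mem[0x08]=0x53, mem[0x15]=0xc9

MEM[0x0b,0x2a,0x08,0x15] = eb f7 53 c9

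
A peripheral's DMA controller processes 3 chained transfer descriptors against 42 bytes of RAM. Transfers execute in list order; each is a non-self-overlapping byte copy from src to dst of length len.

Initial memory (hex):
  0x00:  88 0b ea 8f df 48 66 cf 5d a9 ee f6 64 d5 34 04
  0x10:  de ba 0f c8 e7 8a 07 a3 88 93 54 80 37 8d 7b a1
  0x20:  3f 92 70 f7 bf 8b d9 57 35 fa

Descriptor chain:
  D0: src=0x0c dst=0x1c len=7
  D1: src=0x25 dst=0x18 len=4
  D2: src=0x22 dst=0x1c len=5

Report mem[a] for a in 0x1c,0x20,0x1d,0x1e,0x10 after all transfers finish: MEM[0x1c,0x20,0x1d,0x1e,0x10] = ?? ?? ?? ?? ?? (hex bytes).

MEM[0x1c,0x20,0x1d,0x1e,0x10] = 0f d9 f7 bf de

  after D0: wrote 7B at 0x1c = 64d53404deba0f
  after D1: wrote 4B at 0x18 = 8bd95735
  after D2: wrote 5B at 0x1c = 0ff7bf8bd9
query mem[0x1c]=0x0f, mem[0x20]=0xd9, mem[0x1d]=0xf7, mem[0x1e]=0xbf, mem[0x10]=0xde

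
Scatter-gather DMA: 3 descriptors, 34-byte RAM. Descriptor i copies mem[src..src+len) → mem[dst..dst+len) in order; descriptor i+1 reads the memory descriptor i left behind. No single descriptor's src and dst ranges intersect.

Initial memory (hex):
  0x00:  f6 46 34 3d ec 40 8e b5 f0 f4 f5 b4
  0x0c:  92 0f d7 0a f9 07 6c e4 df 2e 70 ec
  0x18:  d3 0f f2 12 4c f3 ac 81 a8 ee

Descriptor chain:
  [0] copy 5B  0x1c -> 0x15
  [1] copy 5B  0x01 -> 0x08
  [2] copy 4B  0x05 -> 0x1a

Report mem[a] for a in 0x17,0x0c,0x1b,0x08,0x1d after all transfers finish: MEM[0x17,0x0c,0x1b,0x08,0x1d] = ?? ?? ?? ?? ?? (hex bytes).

MEM[0x17,0x0c,0x1b,0x08,0x1d] = ac 40 8e 46 46

#0 dst[0x15+5] := {0x4c,0xf3,0xac,0x81,0xa8}
#1 dst[0x08+5] := {0x46,0x34,0x3d,0xec,0x40}
#2 dst[0x1a+4] := {0x40,0x8e,0xb5,0x46}
query mem[0x17]=0xac, mem[0x0c]=0x40, mem[0x1b]=0x8e, mem[0x08]=0x46, mem[0x1d]=0x46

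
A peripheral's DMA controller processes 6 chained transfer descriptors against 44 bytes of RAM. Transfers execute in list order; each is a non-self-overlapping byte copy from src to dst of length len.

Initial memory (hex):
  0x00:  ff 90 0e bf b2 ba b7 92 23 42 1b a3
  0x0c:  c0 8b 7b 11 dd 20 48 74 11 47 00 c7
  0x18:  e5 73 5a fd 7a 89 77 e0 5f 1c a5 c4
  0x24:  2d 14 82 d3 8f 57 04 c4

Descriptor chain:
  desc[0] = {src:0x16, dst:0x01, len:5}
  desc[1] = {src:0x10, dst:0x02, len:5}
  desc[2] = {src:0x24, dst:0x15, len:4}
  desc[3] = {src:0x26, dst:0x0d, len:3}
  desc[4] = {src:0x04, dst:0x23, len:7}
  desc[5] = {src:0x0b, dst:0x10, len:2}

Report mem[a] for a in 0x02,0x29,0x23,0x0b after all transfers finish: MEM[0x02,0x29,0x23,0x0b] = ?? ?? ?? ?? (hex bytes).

[0] 0x16->0x01 len=5 : 00 c7 e5 73 5a
[1] 0x10->0x02 len=5 : dd 20 48 74 11
[2] 0x24->0x15 len=4 : 2d 14 82 d3
[3] 0x26->0x0d len=3 : 82 d3 8f
[4] 0x04->0x23 len=7 : 48 74 11 92 23 42 1b
[5] 0x0b->0x10 len=2 : a3 c0
query mem[0x02]=0xdd, mem[0x29]=0x1b, mem[0x23]=0x48, mem[0x0b]=0xa3

MEM[0x02,0x29,0x23,0x0b] = dd 1b 48 a3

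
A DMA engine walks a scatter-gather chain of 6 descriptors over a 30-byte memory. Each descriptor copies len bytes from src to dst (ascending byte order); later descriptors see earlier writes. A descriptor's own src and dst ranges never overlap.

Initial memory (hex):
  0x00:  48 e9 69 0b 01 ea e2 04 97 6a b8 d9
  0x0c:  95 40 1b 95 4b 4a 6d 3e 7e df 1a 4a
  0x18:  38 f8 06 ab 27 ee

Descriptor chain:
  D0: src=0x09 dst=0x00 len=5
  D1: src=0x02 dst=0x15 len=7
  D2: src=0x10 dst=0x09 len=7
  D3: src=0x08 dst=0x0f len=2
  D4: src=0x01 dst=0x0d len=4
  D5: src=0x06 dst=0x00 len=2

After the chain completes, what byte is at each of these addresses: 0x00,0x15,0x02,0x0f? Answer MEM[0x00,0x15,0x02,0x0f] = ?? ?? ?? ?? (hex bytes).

MEM[0x00,0x15,0x02,0x0f] = e2 d9 d9 95

[0] 0x09->0x00 len=5 : 6a b8 d9 95 40
[1] 0x02->0x15 len=7 : d9 95 40 ea e2 04 97
[2] 0x10->0x09 len=7 : 4b 4a 6d 3e 7e d9 95
[3] 0x08->0x0f len=2 : 97 4b
[4] 0x01->0x0d len=4 : b8 d9 95 40
[5] 0x06->0x00 len=2 : e2 04
query mem[0x00]=0xe2, mem[0x15]=0xd9, mem[0x02]=0xd9, mem[0x0f]=0x95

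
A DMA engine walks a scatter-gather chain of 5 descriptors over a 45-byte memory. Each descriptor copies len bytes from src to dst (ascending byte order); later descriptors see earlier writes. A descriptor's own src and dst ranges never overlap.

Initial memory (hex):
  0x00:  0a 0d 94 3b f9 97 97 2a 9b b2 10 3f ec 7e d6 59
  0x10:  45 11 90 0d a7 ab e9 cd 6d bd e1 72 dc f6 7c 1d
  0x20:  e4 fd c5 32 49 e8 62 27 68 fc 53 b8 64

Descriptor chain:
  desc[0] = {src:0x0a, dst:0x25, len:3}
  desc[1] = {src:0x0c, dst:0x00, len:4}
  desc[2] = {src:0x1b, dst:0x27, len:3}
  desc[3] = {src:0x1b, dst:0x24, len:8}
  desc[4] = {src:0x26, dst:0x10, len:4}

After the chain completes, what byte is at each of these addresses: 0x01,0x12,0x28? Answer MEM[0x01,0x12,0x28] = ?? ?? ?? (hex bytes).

MEM[0x01,0x12,0x28] = 7e 1d 1d

  after D0: wrote 3B at 0x25 = 103fec
  after D1: wrote 4B at 0x00 = ec7ed659
  after D2: wrote 3B at 0x27 = 72dcf6
  after D3: wrote 8B at 0x24 = 72dcf67c1de4fdc5
  after D4: wrote 4B at 0x10 = f67c1de4
query mem[0x01]=0x7e, mem[0x12]=0x1d, mem[0x28]=0x1d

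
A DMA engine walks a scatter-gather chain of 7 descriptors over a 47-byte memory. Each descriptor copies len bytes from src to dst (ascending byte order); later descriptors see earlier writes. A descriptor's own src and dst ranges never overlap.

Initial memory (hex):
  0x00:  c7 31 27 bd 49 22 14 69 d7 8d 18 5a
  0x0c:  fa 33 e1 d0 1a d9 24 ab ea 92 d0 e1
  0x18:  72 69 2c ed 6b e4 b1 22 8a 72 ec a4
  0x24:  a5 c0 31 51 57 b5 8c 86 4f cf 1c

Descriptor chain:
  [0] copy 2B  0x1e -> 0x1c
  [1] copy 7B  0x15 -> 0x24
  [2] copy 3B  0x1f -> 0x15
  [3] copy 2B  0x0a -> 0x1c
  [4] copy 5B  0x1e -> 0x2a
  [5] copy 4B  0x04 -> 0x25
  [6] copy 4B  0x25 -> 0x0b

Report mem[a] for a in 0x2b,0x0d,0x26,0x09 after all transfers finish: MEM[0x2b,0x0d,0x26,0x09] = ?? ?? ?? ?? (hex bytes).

MEM[0x2b,0x0d,0x26,0x09] = 22 14 22 8d

D0: mem[0x1c..0x1d] <- [b1 22]
D1: mem[0x24..0x2a] <- [92 d0 e1 72 69 2c ed]
D2: mem[0x15..0x17] <- [22 8a 72]
D3: mem[0x1c..0x1d] <- [18 5a]
D4: mem[0x2a..0x2e] <- [b1 22 8a 72 ec]
D5: mem[0x25..0x28] <- [49 22 14 69]
D6: mem[0x0b..0x0e] <- [49 22 14 69]
query mem[0x2b]=0x22, mem[0x0d]=0x14, mem[0x26]=0x22, mem[0x09]=0x8d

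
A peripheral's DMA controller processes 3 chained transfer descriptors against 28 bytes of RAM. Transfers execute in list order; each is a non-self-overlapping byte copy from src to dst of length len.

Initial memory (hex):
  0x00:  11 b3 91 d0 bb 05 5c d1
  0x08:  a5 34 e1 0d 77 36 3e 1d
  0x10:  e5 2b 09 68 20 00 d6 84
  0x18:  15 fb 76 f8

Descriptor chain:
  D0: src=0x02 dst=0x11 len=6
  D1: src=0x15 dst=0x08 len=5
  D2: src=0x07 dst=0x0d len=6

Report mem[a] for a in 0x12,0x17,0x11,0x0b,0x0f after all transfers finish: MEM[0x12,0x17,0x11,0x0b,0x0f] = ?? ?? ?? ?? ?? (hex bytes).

  after D0: wrote 6B at 0x11 = 91d0bb055cd1
  after D1: wrote 5B at 0x08 = 5cd18415fb
  after D2: wrote 6B at 0x0d = d15cd18415fb
query mem[0x12]=0xfb, mem[0x17]=0x84, mem[0x11]=0x15, mem[0x0b]=0x15, mem[0x0f]=0xd1

MEM[0x12,0x17,0x11,0x0b,0x0f] = fb 84 15 15 d1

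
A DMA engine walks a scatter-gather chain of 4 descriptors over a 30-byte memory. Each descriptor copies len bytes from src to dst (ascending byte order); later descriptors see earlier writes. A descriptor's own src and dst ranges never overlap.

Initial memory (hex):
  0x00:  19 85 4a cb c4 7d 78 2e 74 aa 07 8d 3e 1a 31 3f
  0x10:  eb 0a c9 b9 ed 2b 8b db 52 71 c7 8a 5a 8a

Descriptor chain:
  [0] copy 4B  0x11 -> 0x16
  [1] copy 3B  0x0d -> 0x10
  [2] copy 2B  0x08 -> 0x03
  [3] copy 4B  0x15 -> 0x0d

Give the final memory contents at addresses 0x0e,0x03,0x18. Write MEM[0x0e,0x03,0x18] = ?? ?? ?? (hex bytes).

MEM[0x0e,0x03,0x18] = 0a 74 b9

[0] 0x11->0x16 len=4 : 0a c9 b9 ed
[1] 0x0d->0x10 len=3 : 1a 31 3f
[2] 0x08->0x03 len=2 : 74 aa
[3] 0x15->0x0d len=4 : 2b 0a c9 b9
query mem[0x0e]=0x0a, mem[0x03]=0x74, mem[0x18]=0xb9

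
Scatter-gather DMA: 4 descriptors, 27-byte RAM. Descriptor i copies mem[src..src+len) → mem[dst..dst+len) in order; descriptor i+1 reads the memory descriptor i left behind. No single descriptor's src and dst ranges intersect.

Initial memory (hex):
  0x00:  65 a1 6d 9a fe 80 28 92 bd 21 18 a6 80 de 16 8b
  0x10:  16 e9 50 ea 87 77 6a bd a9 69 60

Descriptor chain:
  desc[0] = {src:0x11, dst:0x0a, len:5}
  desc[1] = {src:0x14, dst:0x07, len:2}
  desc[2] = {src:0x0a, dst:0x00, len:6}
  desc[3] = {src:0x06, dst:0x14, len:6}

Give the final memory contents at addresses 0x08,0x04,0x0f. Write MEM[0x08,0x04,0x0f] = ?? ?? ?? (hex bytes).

D0: mem[0x0a..0x0e] <- [e9 50 ea 87 77]
D1: mem[0x07..0x08] <- [87 77]
D2: mem[0x00..0x05] <- [e9 50 ea 87 77 8b]
D3: mem[0x14..0x19] <- [28 87 77 21 e9 50]
query mem[0x08]=0x77, mem[0x04]=0x77, mem[0x0f]=0x8b

MEM[0x08,0x04,0x0f] = 77 77 8b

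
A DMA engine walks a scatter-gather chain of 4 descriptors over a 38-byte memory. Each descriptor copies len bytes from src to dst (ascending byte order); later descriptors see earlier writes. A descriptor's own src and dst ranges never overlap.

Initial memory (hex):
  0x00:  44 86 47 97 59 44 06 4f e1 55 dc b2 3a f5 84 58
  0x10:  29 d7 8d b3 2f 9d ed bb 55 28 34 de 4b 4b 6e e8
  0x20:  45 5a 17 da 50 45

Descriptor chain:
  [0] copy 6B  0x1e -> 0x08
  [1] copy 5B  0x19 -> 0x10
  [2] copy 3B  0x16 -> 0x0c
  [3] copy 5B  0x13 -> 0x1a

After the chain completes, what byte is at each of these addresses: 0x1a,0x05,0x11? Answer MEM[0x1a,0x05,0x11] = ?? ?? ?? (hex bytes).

MEM[0x1a,0x05,0x11] = 4b 44 34

  after D0: wrote 6B at 0x08 = 6ee8455a17da
  after D1: wrote 5B at 0x10 = 2834de4b4b
  after D2: wrote 3B at 0x0c = edbb55
  after D3: wrote 5B at 0x1a = 4b4b9dedbb
query mem[0x1a]=0x4b, mem[0x05]=0x44, mem[0x11]=0x34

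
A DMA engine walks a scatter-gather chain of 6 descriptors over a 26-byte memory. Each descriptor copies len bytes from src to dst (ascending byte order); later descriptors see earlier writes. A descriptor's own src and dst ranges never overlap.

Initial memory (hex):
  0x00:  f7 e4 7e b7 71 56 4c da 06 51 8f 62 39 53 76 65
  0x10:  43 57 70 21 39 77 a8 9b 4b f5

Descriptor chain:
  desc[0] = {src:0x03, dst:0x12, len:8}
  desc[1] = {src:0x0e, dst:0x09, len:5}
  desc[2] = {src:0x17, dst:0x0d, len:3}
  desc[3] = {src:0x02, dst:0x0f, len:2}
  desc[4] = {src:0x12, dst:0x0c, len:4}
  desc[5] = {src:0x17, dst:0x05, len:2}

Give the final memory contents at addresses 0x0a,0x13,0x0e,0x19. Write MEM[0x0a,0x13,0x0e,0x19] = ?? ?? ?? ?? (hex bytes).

#0 dst[0x12+8] := {0xb7,0x71,0x56,0x4c,0xda,0x06,0x51,0x8f}
#1 dst[0x09+5] := {0x76,0x65,0x43,0x57,0xb7}
#2 dst[0x0d+3] := {0x06,0x51,0x8f}
#3 dst[0x0f+2] := {0x7e,0xb7}
#4 dst[0x0c+4] := {0xb7,0x71,0x56,0x4c}
#5 dst[0x05+2] := {0x06,0x51}
query mem[0x0a]=0x65, mem[0x13]=0x71, mem[0x0e]=0x56, mem[0x19]=0x8f

MEM[0x0a,0x13,0x0e,0x19] = 65 71 56 8f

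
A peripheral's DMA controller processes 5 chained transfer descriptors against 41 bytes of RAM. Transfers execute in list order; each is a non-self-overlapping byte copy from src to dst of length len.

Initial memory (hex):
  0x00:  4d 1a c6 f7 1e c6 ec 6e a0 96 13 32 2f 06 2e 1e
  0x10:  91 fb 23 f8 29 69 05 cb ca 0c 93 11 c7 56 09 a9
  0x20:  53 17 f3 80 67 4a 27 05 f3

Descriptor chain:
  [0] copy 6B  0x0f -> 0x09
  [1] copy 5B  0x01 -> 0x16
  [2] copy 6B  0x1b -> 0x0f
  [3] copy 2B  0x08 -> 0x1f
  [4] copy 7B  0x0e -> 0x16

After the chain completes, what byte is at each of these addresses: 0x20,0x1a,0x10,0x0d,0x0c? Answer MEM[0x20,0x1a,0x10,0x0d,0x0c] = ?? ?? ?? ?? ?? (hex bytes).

  after D0: wrote 6B at 0x09 = 1e91fb23f829
  after D1: wrote 5B at 0x16 = 1ac6f71ec6
  after D2: wrote 6B at 0x0f = 11c75609a953
  after D3: wrote 2B at 0x1f = a01e
  after D4: wrote 7B at 0x16 = 2911c75609a953
query mem[0x20]=0x1e, mem[0x1a]=0x09, mem[0x10]=0xc7, mem[0x0d]=0xf8, mem[0x0c]=0x23

MEM[0x20,0x1a,0x10,0x0d,0x0c] = 1e 09 c7 f8 23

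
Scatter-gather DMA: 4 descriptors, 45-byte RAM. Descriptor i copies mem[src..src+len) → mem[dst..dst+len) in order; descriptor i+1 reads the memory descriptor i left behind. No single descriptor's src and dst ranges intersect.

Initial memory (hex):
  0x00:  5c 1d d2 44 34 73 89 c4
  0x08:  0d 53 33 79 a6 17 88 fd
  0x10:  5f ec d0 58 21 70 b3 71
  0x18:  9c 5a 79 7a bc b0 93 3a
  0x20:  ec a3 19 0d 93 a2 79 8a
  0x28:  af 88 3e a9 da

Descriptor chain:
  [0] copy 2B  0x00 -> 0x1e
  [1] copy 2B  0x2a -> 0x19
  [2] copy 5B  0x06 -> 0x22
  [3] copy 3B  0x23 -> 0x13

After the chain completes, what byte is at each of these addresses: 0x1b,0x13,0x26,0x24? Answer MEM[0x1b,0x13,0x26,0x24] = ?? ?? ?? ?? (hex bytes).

  after D0: wrote 2B at 0x1e = 5c1d
  after D1: wrote 2B at 0x19 = 3ea9
  after D2: wrote 5B at 0x22 = 89c40d5333
  after D3: wrote 3B at 0x13 = c40d53
query mem[0x1b]=0x7a, mem[0x13]=0xc4, mem[0x26]=0x33, mem[0x24]=0x0d

MEM[0x1b,0x13,0x26,0x24] = 7a c4 33 0d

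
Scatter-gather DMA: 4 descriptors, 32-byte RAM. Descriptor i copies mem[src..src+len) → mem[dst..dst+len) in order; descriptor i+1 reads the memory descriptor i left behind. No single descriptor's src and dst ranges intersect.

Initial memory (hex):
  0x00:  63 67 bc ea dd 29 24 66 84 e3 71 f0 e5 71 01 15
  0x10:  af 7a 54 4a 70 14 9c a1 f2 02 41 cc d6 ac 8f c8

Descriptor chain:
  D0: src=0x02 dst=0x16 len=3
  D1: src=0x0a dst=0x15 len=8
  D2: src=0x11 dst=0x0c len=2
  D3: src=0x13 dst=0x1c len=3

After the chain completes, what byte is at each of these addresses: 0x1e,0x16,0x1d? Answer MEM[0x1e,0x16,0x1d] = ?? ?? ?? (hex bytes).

MEM[0x1e,0x16,0x1d] = 71 f0 70

#0 dst[0x16+3] := {0xbc,0xea,0xdd}
#1 dst[0x15+8] := {0x71,0xf0,0xe5,0x71,0x01,0x15,0xaf,0x7a}
#2 dst[0x0c+2] := {0x7a,0x54}
#3 dst[0x1c+3] := {0x4a,0x70,0x71}
query mem[0x1e]=0x71, mem[0x16]=0xf0, mem[0x1d]=0x70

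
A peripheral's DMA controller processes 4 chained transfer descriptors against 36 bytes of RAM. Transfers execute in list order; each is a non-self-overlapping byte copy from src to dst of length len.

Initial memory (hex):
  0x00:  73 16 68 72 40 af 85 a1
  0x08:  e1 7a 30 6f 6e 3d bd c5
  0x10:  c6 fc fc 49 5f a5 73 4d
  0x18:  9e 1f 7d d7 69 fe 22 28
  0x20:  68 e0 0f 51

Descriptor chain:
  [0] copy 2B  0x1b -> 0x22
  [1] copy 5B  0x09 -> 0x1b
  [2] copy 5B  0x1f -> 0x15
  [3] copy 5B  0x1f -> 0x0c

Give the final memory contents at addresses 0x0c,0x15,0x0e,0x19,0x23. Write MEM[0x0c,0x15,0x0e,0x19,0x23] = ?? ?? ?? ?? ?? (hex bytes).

MEM[0x0c,0x15,0x0e,0x19,0x23] = 3d 3d e0 69 69

  after D0: wrote 2B at 0x22 = d769
  after D1: wrote 5B at 0x1b = 7a306f6e3d
  after D2: wrote 5B at 0x15 = 3d68e0d769
  after D3: wrote 5B at 0x0c = 3d68e0d769
query mem[0x0c]=0x3d, mem[0x15]=0x3d, mem[0x0e]=0xe0, mem[0x19]=0x69, mem[0x23]=0x69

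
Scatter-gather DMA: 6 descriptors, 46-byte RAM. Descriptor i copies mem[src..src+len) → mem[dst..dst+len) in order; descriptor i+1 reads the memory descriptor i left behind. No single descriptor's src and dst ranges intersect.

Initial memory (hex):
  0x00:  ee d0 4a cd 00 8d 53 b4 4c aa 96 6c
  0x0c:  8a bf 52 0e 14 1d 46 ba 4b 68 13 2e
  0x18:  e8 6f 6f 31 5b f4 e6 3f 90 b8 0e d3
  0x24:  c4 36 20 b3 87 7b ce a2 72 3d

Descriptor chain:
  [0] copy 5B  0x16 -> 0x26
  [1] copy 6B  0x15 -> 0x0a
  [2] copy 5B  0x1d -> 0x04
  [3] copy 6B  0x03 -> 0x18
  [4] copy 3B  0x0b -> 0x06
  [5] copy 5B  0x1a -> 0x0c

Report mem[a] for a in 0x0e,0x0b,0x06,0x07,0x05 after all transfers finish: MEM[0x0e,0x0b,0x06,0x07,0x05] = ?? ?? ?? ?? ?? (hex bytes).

[0] 0x16->0x26 len=5 : 13 2e e8 6f 6f
[1] 0x15->0x0a len=6 : 68 13 2e e8 6f 6f
[2] 0x1d->0x04 len=5 : f4 e6 3f 90 b8
[3] 0x03->0x18 len=6 : cd f4 e6 3f 90 b8
[4] 0x0b->0x06 len=3 : 13 2e e8
[5] 0x1a->0x0c len=5 : e6 3f 90 b8 e6
query mem[0x0e]=0x90, mem[0x0b]=0x13, mem[0x06]=0x13, mem[0x07]=0x2e, mem[0x05]=0xe6

MEM[0x0e,0x0b,0x06,0x07,0x05] = 90 13 13 2e e6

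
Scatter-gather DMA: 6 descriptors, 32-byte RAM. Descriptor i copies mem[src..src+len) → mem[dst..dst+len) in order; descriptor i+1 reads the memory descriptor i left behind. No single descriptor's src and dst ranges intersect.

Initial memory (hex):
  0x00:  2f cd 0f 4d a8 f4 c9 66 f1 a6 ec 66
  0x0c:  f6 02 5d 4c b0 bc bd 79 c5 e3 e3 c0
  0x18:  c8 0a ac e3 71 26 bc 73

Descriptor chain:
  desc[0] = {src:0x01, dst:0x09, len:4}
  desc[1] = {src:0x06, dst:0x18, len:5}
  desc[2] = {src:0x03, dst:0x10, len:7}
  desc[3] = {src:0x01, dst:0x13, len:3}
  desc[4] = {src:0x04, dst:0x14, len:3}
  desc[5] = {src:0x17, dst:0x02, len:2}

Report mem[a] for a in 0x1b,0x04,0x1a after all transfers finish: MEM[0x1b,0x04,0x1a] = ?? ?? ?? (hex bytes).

MEM[0x1b,0x04,0x1a] = cd a8 f1

D0: mem[0x09..0x0c] <- [cd 0f 4d a8]
D1: mem[0x18..0x1c] <- [c9 66 f1 cd 0f]
D2: mem[0x10..0x16] <- [4d a8 f4 c9 66 f1 cd]
D3: mem[0x13..0x15] <- [cd 0f 4d]
D4: mem[0x14..0x16] <- [a8 f4 c9]
D5: mem[0x02..0x03] <- [c0 c9]
query mem[0x1b]=0xcd, mem[0x04]=0xa8, mem[0x1a]=0xf1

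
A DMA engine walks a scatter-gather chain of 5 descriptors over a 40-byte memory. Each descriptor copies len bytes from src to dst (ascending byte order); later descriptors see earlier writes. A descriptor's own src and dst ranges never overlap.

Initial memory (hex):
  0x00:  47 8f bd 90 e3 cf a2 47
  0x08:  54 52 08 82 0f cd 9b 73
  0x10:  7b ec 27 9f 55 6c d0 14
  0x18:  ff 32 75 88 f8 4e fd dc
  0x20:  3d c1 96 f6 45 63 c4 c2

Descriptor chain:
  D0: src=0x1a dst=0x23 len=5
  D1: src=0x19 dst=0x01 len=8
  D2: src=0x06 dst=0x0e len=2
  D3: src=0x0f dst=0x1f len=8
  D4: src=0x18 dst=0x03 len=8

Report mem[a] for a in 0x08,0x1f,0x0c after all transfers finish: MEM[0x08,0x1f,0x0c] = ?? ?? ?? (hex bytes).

MEM[0x08,0x1f,0x0c] = 4e dc 0f

[0] 0x1a->0x23 len=5 : 75 88 f8 4e fd
[1] 0x19->0x01 len=8 : 32 75 88 f8 4e fd dc 3d
[2] 0x06->0x0e len=2 : fd dc
[3] 0x0f->0x1f len=8 : dc 7b ec 27 9f 55 6c d0
[4] 0x18->0x03 len=8 : ff 32 75 88 f8 4e fd dc
query mem[0x08]=0x4e, mem[0x1f]=0xdc, mem[0x0c]=0x0f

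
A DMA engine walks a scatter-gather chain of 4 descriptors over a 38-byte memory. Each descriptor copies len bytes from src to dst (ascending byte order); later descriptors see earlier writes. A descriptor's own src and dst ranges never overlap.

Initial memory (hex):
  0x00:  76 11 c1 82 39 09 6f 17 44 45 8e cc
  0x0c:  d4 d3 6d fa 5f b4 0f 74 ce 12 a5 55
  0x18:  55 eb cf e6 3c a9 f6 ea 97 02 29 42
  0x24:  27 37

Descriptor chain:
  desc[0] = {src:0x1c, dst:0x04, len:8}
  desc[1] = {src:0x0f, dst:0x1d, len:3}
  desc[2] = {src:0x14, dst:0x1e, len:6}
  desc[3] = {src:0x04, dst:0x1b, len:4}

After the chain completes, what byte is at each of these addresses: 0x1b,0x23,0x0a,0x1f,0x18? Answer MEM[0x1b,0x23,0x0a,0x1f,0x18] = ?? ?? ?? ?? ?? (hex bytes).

[0] 0x1c->0x04 len=8 : 3c a9 f6 ea 97 02 29 42
[1] 0x0f->0x1d len=3 : fa 5f b4
[2] 0x14->0x1e len=6 : ce 12 a5 55 55 eb
[3] 0x04->0x1b len=4 : 3c a9 f6 ea
query mem[0x1b]=0x3c, mem[0x23]=0xeb, mem[0x0a]=0x29, mem[0x1f]=0x12, mem[0x18]=0x55

MEM[0x1b,0x23,0x0a,0x1f,0x18] = 3c eb 29 12 55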